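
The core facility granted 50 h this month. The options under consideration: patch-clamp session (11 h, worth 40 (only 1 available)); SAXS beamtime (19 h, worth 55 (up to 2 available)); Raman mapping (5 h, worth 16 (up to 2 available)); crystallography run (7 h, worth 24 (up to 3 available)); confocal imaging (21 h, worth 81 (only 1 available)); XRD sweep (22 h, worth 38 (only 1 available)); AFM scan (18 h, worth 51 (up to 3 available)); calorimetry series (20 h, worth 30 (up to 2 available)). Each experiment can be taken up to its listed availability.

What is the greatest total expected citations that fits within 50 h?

177

Ranking by ratio (expected citations/h): confocal imaging 3.86, patch-clamp session 3.64, crystallography run 3.43, Raman mapping 3.20.
Greedy by ratio would take patch-clamp session + 2×crystallography run + confocal imaging: 46 h used, total 169.
Dropping crystallography run frees 7 h; slotting in 2×Raman mapping (10 h) lifts the total to 177 at 49 h.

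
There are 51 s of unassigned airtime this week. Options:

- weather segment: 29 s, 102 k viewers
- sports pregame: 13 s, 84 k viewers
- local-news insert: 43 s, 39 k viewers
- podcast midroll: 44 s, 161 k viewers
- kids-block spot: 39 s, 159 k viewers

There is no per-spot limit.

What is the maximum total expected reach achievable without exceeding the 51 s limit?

By expected reach per s: sports pregame 6.46, kids-block spot 4.08, podcast midroll 3.66, weather segment 3.52 lead.
The ratio ordering already packs tightly: 3×sports pregame, 39 s, 252.
Every other selection either busts 51 s or fails to beat 252.

252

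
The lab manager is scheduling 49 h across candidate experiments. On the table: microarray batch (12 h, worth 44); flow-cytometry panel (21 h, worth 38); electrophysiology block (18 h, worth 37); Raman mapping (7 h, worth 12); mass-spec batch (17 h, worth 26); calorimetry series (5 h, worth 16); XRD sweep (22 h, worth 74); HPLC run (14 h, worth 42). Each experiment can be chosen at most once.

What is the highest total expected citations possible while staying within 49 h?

Filling by ratio: microarray batch + Raman mapping + calorimetry series + XRD sweep for 146, with 3 h left unused.
The 12 h tied up in Raman mapping and calorimetry series is better spent on HPLC run — total rises to 160 (48 h).
Every other selection either busts 49 h or fails to beat 160.

160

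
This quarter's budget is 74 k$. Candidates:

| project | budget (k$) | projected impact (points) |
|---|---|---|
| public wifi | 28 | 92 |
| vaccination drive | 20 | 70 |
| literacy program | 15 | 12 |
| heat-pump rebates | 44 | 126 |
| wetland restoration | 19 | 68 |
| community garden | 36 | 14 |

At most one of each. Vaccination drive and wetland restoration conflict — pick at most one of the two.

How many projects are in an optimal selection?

Best achievable projected impact is 218.
For example public wifi + heat-pump rebates achieves it, using 72 k$.
All optima have 2 projects.

2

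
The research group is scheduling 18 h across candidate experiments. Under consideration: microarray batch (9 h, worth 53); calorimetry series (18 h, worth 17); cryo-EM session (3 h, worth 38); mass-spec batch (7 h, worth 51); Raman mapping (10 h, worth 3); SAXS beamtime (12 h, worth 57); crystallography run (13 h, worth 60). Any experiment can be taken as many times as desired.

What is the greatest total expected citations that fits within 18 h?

228

Ranking by ratio (expected citations/h): cryo-EM session 12.67, mass-spec batch 7.29, microarray batch 5.89, SAXS beamtime 4.75.
6×cryo-EM session uses 18 of the 18 h and totals 228.
Every other selection either busts 18 h or fails to beat 228.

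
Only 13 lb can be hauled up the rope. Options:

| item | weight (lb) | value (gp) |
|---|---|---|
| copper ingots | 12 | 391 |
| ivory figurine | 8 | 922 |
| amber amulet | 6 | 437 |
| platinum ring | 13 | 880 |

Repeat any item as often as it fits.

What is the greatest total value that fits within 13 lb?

Ranking by ratio (value/lb): ivory figurine 115.25, amber amulet 72.83, platinum ring 67.69, copper ingots 32.58.
The ratio ordering already packs tightly: ivory figurine, 8 lb, 922.
The spare 5 lb is too small for any remaining item, and no exchange beats 922.

922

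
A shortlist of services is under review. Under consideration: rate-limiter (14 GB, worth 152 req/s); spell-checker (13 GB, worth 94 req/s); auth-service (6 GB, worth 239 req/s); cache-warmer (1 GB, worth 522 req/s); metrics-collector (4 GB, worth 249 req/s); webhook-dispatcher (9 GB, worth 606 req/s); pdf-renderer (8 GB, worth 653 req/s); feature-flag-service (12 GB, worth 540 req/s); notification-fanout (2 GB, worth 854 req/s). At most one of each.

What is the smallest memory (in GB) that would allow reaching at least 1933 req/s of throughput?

Need the lightest bundle worth ≥ 1933.
Taking cache-warmer + pdf-renderer + notification-fanout gives 2029 (≥ 1933) for 11 GB.
No combination under 11 GB hits 1933.

11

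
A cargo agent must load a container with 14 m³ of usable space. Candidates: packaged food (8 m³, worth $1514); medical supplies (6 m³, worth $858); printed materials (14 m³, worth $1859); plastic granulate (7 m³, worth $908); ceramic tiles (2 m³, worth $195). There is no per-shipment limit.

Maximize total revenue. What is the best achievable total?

2372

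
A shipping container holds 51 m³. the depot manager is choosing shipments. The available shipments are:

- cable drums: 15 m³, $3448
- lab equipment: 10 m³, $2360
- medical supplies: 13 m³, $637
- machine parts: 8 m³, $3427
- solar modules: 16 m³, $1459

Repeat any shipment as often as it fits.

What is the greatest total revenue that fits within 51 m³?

20562

By revenue per m³: machine parts 428.38, lab equipment 236.00, cable drums 229.87, solar modules 91.19 lead.
The ratio ordering already packs tightly: 6×machine parts, 48 m³, 20562.
That's the maximum — no swap from here does better than 20562.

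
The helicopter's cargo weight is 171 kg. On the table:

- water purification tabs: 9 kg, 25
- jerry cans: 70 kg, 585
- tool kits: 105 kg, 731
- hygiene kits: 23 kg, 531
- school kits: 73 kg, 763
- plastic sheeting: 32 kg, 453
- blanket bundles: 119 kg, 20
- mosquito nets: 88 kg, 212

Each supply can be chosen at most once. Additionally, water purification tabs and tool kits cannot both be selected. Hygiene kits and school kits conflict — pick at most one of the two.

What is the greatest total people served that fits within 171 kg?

Ranking by ratio (people served/kg): hygiene kits 23.09, plastic sheeting 14.16, school kits 10.45, jerry cans 8.36.
Best packing: tool kits + hygiene kits + plastic sheeting — 160 kg, 1715 total.
That's the maximum — no feasible swap from here does better than 1715.

1715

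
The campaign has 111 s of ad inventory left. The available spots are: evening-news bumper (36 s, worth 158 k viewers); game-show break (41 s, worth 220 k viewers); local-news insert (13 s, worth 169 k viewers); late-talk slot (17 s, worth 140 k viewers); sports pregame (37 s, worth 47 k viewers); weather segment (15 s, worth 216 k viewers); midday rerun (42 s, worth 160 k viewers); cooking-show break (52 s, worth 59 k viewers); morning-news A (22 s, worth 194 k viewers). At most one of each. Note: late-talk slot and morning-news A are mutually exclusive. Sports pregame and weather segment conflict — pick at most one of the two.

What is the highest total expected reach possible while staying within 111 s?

Taking game-show break + local-news insert + weather segment + morning-news A: 91 s used, 799 in expected reach.
That's the maximum — no feasible swap from here does better than 799.

799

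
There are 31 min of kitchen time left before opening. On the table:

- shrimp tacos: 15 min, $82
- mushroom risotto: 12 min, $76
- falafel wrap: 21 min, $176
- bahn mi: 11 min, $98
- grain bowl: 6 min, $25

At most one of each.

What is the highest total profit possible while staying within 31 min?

201

Greedy by ratio would take mushroom risotto + bahn mi + grain bowl: 29 min used, total 199.
Dropping mushroom risotto and bahn mi frees 23 min; slotting in falafel wrap (21 min) lifts the total to 201 at 27 min.
Every other selection either busts 31 min or fails to beat 201.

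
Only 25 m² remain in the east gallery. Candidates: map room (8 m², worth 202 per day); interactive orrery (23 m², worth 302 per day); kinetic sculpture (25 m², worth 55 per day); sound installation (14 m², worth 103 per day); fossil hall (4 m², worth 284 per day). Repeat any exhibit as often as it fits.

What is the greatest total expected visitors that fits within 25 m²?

Density check — fossil hall 71.00, map room 25.25, interactive orrery 13.13 are the best per m².
Best packing: 6×fossil hall — 24 m², 1704 total.
Nothing else within 25 m² beats 1704.

1704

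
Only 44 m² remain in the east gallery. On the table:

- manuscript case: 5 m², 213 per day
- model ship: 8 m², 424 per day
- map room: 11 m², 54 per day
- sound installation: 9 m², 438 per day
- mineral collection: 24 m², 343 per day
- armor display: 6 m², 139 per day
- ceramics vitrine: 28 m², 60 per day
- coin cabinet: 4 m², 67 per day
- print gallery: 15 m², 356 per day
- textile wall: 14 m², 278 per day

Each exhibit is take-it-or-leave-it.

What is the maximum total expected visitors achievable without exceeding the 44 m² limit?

1570

Taking manuscript case + model ship + sound installation + armor display + print gallery: 43 m² used, 1570 in expected visitors.
The spare 1 m² is too small for any remaining exhibit, and no exchange beats 1570.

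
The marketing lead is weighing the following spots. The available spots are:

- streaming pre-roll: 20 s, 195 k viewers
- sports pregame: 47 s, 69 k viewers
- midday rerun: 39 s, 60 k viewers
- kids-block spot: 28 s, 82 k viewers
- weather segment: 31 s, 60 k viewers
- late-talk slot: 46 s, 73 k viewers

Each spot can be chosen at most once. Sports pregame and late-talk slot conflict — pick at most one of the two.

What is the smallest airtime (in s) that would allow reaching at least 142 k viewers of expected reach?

20

Need the lightest bundle worth ≥ 142.
streaming pre-roll reaches 195 using 20 s.
No combination under 20 s hits 142.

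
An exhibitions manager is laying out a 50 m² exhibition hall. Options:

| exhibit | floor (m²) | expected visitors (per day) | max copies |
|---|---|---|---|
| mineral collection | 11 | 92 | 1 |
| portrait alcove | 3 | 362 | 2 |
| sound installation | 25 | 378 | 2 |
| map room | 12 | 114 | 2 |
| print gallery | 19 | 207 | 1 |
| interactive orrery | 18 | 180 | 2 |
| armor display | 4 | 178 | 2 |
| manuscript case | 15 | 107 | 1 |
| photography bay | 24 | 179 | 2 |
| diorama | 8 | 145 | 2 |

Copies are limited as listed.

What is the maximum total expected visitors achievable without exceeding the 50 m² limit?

1603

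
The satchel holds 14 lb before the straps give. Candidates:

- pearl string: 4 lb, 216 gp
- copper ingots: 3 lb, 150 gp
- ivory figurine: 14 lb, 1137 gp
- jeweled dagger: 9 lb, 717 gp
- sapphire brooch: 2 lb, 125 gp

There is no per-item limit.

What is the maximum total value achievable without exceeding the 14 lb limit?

1137

Density check — ivory figurine 81.21, jeweled dagger 79.67, sapphire brooch 62.50, pearl string 54.00 are the best per lb.
Best packing: ivory figurine — 14 lb, 1137 total.
That's the maximum — no swap from here does better than 1137.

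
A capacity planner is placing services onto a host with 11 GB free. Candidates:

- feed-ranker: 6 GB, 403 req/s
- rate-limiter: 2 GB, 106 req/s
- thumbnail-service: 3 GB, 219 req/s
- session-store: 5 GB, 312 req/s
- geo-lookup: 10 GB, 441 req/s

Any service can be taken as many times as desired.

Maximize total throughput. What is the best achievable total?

763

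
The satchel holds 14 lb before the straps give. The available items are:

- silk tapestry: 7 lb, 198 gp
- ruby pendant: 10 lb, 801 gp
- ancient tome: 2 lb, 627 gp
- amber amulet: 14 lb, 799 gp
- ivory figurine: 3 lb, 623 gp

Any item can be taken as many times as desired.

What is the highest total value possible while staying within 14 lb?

4389

By value per lb: ancient tome 313.50, ivory figurine 207.67, ruby pendant 80.10 lead.
7×ancient tome uses 14 of the 14 lb and totals 4389.
That's the maximum — no swap from here does better than 4389.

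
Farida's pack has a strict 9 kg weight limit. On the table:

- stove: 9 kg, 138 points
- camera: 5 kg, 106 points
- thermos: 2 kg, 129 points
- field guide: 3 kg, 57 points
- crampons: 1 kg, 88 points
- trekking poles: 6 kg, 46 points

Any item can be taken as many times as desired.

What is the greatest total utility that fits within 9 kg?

792

Density check — crampons 88.00, thermos 64.50, camera 21.20, field guide 19.00 are the best per kg.
Taking 9×crampons: 9 kg used, 792 in utility.
Every other selection either busts 9 kg or fails to beat 792.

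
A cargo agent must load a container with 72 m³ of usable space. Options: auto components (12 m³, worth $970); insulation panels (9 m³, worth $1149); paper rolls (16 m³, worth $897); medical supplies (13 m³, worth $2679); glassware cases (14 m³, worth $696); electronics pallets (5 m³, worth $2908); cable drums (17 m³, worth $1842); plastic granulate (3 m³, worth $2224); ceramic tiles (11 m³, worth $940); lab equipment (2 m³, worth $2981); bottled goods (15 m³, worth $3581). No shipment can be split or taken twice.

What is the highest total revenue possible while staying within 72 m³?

By revenue per m³: lab equipment 1490.50, plastic granulate 741.33, electronics pallets 581.60, bottled goods 238.73 lead.
Greedy by ratio would take insulation panels + medical supplies + electronics pallets + cable drums + plastic granulate + lab equipment + bottled goods: 64 m³ used, total 17364.
Replace cable drums with auto components + ceramic tiles: the trade gains 68 net, giving 17432 at 70 m³.
Runner-up insulation panels + medical supplies + electronics pallets + cable drums + plastic granulate + lab equipment + bottled goods tops out at 17364.

17432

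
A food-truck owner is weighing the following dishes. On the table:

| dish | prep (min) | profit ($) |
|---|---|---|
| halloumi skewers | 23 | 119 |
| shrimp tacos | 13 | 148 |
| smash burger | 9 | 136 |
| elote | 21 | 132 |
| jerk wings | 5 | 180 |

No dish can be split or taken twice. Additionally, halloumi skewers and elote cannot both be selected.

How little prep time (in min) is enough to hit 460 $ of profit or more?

27

Minimise min subject to total profit ≥ 460.
shrimp tacos + smash burger + jerk wings: 464 profit at 27 min.
Below 27 min the best achievable stays under 460.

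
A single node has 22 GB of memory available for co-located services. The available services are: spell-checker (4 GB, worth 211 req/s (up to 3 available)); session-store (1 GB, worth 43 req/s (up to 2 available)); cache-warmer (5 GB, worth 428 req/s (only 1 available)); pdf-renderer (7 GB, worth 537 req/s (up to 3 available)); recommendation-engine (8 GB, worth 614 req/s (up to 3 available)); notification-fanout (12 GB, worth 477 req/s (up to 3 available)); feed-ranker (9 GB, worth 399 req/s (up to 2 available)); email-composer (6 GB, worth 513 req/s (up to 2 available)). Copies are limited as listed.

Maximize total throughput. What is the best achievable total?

1741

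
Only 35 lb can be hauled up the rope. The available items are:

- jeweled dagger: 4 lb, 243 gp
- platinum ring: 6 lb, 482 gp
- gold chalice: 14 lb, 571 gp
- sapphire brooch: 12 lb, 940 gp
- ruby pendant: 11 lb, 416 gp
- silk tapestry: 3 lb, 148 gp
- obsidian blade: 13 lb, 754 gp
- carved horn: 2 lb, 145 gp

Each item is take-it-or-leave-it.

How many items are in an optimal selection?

The maximum value within 35 lb is 2419.
For example jeweled dagger + platinum ring + sapphire brooch + obsidian blade achieves it, using 35 lb.
Any selection reaching 2419 contains exactly 4 items.

4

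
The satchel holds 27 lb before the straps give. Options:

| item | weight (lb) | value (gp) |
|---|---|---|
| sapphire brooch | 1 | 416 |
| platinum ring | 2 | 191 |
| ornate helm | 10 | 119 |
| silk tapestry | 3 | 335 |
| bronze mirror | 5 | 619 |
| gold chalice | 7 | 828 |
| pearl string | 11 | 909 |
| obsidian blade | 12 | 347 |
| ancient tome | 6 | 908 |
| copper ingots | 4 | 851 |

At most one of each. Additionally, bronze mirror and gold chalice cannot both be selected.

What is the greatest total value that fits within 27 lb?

3703

Sapphire brooch + bronze mirror + pearl string + ancient tome + copper ingots uses 27 of the 27 lb and totals 3703.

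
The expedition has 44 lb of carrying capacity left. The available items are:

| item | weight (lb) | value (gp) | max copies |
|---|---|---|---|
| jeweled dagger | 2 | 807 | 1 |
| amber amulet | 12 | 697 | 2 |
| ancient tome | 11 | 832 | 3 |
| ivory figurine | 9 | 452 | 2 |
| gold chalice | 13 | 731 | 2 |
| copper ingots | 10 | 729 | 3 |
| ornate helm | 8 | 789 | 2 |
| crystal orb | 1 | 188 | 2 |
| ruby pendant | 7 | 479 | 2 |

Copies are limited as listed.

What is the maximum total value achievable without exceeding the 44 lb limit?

4448

Ranking by ratio (value/lb): jeweled dagger 403.50, crystal orb 188.00, ornate helm 98.62, ancient tome 75.64.
Taking the top-ratio items first gives jeweled dagger + 2×ancient tome + 2×ornate helm + 2×crystal orb for 4425 (42 lb).
Replace 2×ancient tome with copper ingots + 2×ruby pendant: the trade gains 23 net, giving 4448 at 44 lb.
Every other selection either busts 44 lb or exceeds an availability limit or fails to beat 4448.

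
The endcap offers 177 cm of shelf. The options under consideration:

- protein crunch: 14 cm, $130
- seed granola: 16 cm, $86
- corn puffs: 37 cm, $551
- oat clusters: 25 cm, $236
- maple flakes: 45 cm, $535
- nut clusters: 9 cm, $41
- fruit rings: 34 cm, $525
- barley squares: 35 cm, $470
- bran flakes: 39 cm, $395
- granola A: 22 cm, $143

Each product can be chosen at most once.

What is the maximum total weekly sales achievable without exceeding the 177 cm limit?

2317

The ratio ordering already packs tightly: corn puffs + oat clusters + maple flakes + fruit rings + barley squares, 176 cm, 2317.
Every other selection either busts 177 cm or fails to beat 2317.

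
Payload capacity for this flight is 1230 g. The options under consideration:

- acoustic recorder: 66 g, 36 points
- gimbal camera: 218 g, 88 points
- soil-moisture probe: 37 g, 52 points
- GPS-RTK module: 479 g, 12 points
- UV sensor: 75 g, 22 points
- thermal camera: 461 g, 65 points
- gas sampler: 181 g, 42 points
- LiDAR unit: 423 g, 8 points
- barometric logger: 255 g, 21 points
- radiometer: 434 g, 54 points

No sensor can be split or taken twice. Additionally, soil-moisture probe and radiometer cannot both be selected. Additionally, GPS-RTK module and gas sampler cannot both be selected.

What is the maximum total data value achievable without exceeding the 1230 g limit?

Best packing: acoustic recorder + gimbal camera + soil-moisture probe + UV sensor + thermal camera + gas sampler — 1038 g, 305 total.
Next best is acoustic recorder + gimbal camera + soil-moisture probe + thermal camera + gas sampler + barometric logger at 304 (1218 g) — short by 1.

305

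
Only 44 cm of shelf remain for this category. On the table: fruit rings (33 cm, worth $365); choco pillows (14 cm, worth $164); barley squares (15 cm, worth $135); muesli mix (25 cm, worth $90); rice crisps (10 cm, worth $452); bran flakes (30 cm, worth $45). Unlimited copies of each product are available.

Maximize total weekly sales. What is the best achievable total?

1808

Taking 4×rice crisps: 40 cm used, 1808 in weekly sales.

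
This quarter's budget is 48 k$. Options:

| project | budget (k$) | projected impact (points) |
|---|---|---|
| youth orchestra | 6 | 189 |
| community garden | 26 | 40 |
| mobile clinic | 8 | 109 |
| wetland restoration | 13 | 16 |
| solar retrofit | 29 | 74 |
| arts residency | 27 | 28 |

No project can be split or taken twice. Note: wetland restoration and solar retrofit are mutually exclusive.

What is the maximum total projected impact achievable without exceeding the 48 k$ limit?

372

By projected impact per k$: youth orchestra 31.50, mobile clinic 13.62, solar retrofit 2.55, community garden 1.54 lead.
Taking youth orchestra + mobile clinic + solar retrofit: 43 k$ used, 372 in projected impact.
Runner-up youth orchestra + community garden + mobile clinic tops out at 338.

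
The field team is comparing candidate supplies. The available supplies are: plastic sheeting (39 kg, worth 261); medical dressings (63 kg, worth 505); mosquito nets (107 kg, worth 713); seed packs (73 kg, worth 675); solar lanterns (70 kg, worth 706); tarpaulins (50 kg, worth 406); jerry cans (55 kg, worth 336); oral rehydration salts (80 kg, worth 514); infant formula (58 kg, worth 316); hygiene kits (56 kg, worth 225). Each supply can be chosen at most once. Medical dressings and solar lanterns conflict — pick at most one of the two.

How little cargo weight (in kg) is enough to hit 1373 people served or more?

143

Minimise kg subject to total people served ≥ 1373.
Taking seed packs + solar lanterns gives 1381 (≥ 1373) for 143 kg.
Any bundle with less than 143 kg falls short of 1373.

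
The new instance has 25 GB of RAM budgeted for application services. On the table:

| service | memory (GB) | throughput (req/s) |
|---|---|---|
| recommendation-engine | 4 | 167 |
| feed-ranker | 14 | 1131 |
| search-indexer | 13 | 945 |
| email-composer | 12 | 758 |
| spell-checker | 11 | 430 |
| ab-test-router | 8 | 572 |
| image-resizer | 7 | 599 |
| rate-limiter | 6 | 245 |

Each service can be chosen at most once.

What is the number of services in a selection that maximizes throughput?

Best achievable throughput is 1897.
For example recommendation-engine + feed-ranker + image-resizer achieves it, using 25 GB.
All optima have 3 services.

3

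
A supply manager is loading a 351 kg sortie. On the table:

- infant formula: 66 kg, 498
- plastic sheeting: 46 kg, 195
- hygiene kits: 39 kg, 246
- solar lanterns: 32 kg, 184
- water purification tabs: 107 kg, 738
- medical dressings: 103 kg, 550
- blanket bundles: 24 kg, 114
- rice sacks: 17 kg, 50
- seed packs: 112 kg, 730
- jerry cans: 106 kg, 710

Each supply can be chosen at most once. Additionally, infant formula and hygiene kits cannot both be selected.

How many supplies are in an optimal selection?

4

Optimal total is 2292.
For example water purification tabs + blanket bundles + seed packs + jerry cans achieves it, using 349 kg.
All optima have 4 supplies.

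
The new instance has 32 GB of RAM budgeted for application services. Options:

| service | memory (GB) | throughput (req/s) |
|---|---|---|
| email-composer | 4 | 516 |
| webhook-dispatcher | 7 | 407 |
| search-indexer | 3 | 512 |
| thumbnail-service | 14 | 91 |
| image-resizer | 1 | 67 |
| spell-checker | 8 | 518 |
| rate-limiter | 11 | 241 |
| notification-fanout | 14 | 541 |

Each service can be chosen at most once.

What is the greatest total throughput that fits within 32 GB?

2154

Density check — search-indexer 170.67, email-composer 129.00, image-resizer 67.00, spell-checker 64.75 are the best per GB.
A density-first pass picks email-composer + webhook-dispatcher + search-indexer + image-resizer + spell-checker — 2020 at 23 GB.
The 7 GB tied up in webhook-dispatcher is better spent on notification-fanout — total rises to 2154 (30 GB).
Every other selection either busts 32 GB or fails to beat 2154.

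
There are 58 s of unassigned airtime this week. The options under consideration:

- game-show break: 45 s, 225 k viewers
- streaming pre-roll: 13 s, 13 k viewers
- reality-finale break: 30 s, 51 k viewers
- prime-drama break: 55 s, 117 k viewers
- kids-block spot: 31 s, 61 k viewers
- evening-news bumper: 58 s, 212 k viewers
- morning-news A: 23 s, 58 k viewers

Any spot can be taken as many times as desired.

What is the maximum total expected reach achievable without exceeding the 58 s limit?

Best packing: game-show break + streaming pre-roll — 58 s, 238 total.
Every other selection either busts 58 s or fails to beat 238.

238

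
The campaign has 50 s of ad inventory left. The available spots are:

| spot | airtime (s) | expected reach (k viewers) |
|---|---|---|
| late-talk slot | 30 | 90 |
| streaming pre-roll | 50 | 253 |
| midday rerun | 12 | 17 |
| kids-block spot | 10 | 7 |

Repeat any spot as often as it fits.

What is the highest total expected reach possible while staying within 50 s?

The ratio ordering already packs tightly: streaming pre-roll, 50 s, 253.

253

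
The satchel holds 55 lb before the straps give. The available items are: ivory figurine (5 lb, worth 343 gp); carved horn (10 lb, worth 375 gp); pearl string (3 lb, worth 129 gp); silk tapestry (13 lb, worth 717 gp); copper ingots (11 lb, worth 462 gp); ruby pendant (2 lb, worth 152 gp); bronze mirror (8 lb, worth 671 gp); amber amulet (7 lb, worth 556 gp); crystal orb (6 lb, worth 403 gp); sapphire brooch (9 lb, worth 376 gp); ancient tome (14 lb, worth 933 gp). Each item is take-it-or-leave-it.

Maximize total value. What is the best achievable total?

3775

Density check — bronze mirror 83.88, amber amulet 79.43, ruby pendant 76.00 are the best per lb.
The ratio ordering already packs tightly: ivory figurine + silk tapestry + ruby pendant + bronze mirror + amber amulet + crystal orb + ancient tome, 55 lb, 3775.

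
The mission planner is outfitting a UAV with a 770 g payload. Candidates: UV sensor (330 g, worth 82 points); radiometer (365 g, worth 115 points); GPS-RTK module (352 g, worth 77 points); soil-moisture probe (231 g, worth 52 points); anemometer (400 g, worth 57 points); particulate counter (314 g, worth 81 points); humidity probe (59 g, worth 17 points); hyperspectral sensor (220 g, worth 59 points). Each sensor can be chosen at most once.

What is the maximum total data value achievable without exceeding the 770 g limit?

Ranking by ratio (data value/g): radiometer 0.32, humidity probe 0.29, hyperspectral sensor 0.27.
A density-first pass picks radiometer + humidity probe + hyperspectral sensor — 191 at 644 g.
The 220 g tied up in hyperspectral sensor is better spent on UV sensor — total rises to 214 (754 g).

214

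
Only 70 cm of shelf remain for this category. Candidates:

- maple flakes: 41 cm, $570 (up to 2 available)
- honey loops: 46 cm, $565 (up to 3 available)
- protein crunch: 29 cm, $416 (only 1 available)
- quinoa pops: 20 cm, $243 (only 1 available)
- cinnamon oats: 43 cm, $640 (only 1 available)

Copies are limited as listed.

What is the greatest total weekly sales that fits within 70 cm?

By weekly sales per cm: cinnamon oats 14.88, protein crunch 14.34, maple flakes 13.90 lead.
Filling by ratio: quinoa pops + cinnamon oats for 883, with 7 cm left unused.
Replace quinoa pops and cinnamon oats with maple flakes + protein crunch: the trade gains 103 net, giving 986 at 70 cm.
That's the maximum — no swap from here does better than 986.

986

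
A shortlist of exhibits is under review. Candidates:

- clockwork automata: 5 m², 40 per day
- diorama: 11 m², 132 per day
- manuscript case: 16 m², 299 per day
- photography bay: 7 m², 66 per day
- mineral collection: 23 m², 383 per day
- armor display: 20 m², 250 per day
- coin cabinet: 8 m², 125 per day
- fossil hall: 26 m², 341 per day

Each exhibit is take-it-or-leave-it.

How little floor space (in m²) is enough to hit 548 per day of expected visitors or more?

Need the lightest bundle worth ≥ 548.
Taking diorama + manuscript case + coin cabinet gives 556 (≥ 548) for 35 m².
No combination under 35 m² hits 548.

35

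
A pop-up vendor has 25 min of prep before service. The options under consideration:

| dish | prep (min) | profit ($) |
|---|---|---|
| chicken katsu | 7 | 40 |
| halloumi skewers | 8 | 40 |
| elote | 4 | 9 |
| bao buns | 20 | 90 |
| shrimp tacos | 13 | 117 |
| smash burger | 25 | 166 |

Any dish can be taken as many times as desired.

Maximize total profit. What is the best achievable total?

166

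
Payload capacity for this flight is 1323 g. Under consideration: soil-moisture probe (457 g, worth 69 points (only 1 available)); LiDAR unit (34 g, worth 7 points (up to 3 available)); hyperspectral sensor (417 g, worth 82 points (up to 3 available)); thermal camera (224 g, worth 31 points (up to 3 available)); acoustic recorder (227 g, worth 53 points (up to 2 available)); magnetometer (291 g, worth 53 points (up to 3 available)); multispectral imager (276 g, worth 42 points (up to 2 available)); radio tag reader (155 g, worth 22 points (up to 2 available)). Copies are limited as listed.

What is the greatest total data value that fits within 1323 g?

A density-first pass picks 3×LiDAR unit + hyperspectral sensor + 2×acoustic recorder + magnetometer — 262 at 1264 g.
Replace 2×LiDAR unit and magnetometer with hyperspectral sensor: the trade gains 15 net, giving 277 at 1322 g.
No other feasible combination exceeds 277.

277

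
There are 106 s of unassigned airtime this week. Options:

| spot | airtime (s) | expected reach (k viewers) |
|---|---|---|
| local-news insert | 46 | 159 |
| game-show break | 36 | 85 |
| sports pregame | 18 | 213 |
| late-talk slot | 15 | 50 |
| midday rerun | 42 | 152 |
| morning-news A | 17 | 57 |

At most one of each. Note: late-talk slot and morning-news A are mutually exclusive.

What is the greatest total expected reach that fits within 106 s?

524

Ranking by ratio (expected reach/s): sports pregame 11.83, midday rerun 3.62, local-news insert 3.46, morning-news A 3.35.
The ratio ordering already packs tightly: local-news insert + sports pregame + midday rerun, 106 s, 524.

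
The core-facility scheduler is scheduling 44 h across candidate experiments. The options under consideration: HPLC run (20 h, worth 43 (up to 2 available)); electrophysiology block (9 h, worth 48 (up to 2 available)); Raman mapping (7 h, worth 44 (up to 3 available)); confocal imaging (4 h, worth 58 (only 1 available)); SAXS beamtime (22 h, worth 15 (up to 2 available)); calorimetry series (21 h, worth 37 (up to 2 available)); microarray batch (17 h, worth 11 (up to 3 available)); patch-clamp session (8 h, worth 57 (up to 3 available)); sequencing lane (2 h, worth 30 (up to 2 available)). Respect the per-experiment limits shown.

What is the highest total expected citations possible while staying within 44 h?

347

By expected citations per h: sequencing lane 15.00, confocal imaging 14.50, patch-clamp session 7.12, Raman mapping 6.29 lead.
A density-first pass picks Raman mapping + confocal imaging + 3×patch-clamp session + 2×sequencing lane — 333 at 39 h.
Replace sequencing lane with Raman mapping: the trade gains 14 net, giving 347 at 44 h.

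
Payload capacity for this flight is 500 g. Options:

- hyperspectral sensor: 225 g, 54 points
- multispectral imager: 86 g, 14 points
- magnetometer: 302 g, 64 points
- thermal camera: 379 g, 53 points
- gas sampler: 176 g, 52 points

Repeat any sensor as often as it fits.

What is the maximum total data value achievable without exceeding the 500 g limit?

Density check — gas sampler 0.30, hyperspectral sensor 0.24, magnetometer 0.21, multispectral imager 0.16 are the best per g.
Taking the top-ratio sensors first gives multispectral imager + 2×gas sampler for 118 (438 g).
The 176 g tied up in gas sampler is better spent on hyperspectral sensor — total rises to 120 (487 g).
No other feasible combination exceeds 120.

120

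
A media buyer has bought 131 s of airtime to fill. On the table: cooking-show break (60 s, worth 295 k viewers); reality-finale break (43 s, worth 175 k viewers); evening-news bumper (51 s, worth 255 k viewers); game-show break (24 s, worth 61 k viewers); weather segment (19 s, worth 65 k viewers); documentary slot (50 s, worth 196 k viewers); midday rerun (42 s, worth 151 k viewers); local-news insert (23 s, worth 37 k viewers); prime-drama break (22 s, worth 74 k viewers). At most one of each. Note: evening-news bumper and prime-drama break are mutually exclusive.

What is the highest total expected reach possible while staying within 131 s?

Density check — evening-news bumper 5.00, cooking-show break 4.92, reality-finale break 4.07, documentary slot 3.92 are the best per s.
Taking cooking-show break + evening-news bumper + weather segment: 130 s used, 615 in expected reach.
That's the maximum — no feasible swap from here does better than 615.

615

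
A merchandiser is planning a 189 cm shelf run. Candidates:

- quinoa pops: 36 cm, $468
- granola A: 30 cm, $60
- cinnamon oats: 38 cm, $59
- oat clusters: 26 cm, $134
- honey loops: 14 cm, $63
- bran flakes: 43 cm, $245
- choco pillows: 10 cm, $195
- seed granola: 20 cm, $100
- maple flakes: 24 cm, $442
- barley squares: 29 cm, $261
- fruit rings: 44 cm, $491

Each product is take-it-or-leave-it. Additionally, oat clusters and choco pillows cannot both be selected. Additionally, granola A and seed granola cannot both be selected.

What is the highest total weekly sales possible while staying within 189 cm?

Best packing: quinoa pops + bran flakes + choco pillows + maple flakes + barley squares + fruit rings — 186 cm, 2102 total.
An exhaustive check of the 2048 subsets confirms 2102.

2102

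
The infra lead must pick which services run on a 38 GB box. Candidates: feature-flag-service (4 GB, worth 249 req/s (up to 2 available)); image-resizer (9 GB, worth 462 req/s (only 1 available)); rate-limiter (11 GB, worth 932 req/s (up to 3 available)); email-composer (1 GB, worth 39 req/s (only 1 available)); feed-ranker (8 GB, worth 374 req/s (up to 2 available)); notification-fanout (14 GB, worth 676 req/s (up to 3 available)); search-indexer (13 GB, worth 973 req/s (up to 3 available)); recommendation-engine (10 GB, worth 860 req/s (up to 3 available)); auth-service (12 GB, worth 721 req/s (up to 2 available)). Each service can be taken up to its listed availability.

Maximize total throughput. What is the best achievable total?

A density-first pass picks 2×feature-flag-service + 3×recommendation-engine — 3078 at 38 GB.
The 34 GB tied up in feature-flag-service and 3×recommendation-engine is better spent on 3×rate-limiter + email-composer — total rises to 3084 (38 GB).
Every other selection either busts 38 GB or exceeds an availability limit or fails to beat 3084.

3084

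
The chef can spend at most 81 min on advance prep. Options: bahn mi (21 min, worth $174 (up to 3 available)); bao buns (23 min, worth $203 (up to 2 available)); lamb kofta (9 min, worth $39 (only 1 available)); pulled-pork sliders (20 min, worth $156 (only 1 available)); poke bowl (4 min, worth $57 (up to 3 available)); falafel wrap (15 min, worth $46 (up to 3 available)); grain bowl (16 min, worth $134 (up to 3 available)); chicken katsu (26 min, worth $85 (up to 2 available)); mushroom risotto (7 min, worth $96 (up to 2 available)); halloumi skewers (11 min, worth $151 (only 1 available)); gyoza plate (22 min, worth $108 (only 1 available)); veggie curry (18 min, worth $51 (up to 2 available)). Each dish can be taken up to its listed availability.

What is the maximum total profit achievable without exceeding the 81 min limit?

891

A density-first pass picks bao buns + 3×poke bowl + grain bowl + 2×mushroom risotto + halloumi skewers — 851 at 76 min.
Replace grain bowl with bahn mi: the trade gains 40 net, giving 891 at 81 min.
Nothing else within 81 min beats 891.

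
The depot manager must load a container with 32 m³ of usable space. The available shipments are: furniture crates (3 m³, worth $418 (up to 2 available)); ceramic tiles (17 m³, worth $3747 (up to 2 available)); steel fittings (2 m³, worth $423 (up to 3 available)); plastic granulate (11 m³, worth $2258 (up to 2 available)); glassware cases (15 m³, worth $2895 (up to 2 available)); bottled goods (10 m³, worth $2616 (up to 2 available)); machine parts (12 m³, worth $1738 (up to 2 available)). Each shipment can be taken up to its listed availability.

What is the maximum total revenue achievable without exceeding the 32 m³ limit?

Greedy by ratio would take 2×furniture crates + 3×steel fittings + 2×bottled goods: 32 m³ used, total 7337.
Replace 2×furniture crates and 3×steel fittings with plastic granulate: the trade gains 153 net, giving 7490 at 31 m³.
Nothing else within 32 m³ beats 7490.

7490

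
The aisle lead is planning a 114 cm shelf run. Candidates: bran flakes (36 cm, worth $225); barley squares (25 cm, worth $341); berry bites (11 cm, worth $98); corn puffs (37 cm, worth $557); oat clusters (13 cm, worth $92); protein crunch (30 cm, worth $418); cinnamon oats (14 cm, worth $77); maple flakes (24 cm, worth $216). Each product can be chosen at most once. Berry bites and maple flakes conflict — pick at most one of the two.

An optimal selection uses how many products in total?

Optimal total is 1414.
For example barley squares + berry bites + corn puffs + protein crunch achieves it, using 103 cm.
All optima have 4 products.

4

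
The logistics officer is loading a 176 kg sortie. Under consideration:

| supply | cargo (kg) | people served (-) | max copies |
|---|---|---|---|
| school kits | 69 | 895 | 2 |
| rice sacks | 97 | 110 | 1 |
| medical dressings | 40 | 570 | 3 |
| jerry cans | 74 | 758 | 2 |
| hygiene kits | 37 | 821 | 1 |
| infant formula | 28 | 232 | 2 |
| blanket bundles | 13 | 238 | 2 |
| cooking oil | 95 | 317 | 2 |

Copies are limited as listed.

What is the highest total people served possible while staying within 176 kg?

2769

By people served per kg: hygiene kits 22.19, blanket bundles 18.31, medical dressings 14.25 lead.
Filling by ratio: 2×medical dressings + hygiene kits + infant formula + 2×blanket bundles for 2669, with 5 kg left unused.
Dropping infant formula and blanket bundles frees 41 kg; slotting in medical dressings (40 kg) lifts the total to 2769 at 170 kg.
Every other selection either busts 176 kg or exceeds an availability limit or fails to beat 2769.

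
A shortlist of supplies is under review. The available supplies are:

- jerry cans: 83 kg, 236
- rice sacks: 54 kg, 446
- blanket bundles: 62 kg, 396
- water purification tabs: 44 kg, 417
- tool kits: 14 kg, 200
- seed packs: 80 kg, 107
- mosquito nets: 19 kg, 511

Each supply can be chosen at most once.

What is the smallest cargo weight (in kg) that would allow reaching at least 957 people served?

Minimise kg subject to total people served ≥ 957.
rice sacks + mosquito nets: 957 people served at 73 kg.
Any bundle with less than 73 kg falls short of 957.

73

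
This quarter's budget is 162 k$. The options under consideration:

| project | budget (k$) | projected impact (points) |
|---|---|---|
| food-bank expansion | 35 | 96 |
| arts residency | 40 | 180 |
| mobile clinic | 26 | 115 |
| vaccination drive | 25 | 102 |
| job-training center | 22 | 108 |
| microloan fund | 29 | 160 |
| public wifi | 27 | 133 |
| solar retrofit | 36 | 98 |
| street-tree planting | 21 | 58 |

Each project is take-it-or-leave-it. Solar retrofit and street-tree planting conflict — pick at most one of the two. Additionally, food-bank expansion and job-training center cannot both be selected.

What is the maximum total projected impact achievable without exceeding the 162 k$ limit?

696

Ranking by ratio (projected impact/k$): microloan fund 5.52, public wifi 4.93, job-training center 4.91, arts residency 4.50.
The ratio ordering already packs tightly: arts residency + mobile clinic + job-training center + microloan fund + public wifi, 144 k$, 696.
Arts residency + mobile clinic + vaccination drive + job-training center + public wifi + street-tree planting (161 k$) also reaches 696 — a tie, but nothing goes higher.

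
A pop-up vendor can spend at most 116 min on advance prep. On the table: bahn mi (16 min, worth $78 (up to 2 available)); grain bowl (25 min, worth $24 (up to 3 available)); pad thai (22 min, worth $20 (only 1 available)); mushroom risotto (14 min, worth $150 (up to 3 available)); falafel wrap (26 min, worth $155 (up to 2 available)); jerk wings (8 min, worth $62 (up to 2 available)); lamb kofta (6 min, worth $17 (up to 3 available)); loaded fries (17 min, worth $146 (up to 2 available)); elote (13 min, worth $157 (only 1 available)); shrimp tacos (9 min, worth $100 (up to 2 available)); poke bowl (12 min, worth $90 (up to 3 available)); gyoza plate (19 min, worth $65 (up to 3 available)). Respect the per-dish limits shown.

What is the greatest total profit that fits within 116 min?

1161

The ratio ordering already packs tightly: 3×mushroom risotto + jerk wings + 2×loaded fries + elote + 2×shrimp tacos, 115 min, 1161.
Every other selection either busts 116 min or exceeds an availability limit or fails to beat 1161.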